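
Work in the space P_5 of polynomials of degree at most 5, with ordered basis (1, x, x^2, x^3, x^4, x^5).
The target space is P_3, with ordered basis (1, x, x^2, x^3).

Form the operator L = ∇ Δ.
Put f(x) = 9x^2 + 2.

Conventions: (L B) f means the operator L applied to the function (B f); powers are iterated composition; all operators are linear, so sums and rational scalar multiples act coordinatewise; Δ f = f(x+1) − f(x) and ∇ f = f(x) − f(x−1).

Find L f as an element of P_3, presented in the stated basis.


the image equals g(x) = 18

Δ f = 18x + 9
∇ Δ f = 18


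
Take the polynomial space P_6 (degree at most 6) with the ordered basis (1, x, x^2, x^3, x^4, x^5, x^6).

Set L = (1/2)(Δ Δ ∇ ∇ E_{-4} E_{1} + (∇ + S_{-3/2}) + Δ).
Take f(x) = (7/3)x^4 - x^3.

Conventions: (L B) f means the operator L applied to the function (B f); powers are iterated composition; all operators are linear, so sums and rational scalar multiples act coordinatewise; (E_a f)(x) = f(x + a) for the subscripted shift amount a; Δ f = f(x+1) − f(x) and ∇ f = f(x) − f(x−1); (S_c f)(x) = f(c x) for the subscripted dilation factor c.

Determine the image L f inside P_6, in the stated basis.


E_{1} f = (7/3)x^4 + (25/3)x^3 + 11x^2 + (19/3)x + 4/3
E_{-4} E_{1} f = (7/3)x^4 - 29x^3 + 135x^2 - 279x + 216
∇ (E_{-4} E_{1}) f = (28/3)x^3 - 101x^2 + (1099/3)x - 1336/3
∇ ∇ (E_{-4} E_{1}) f = 28x^2 - 230x + 1430/3
Δ (∇ ∇) (E_{-4} E_{1}) f = 56x - 202
Δ Δ (∇ ∇) (E_{-4} E_{1}) f = 56
∇ f = (28/3)x^3 - 17x^2 + (37/3)x - 10/3
S_{-3/2} f = (189/16)x^4 + (27/8)x^3
(∇ + S_{-3/2}) f = (189/16)x^4 + (305/24)x^3 - 17x^2 + (37/3)x - 10/3
Δ f = (28/3)x^3 + 11x^2 + (19/3)x + 4/3
(Δ Δ ∇ ∇ E_{-4} E_{1} + (∇ + S_{-3/2}) + Δ) f = (189/16)x^4 + (529/24)x^3 - 6x^2 + (56/3)x + 54
((1/2)(Δ Δ ∇ ∇ E_{-4} E_{1} + (∇ + S_{-3/2}) + Δ)) f = (189/32)x^4 + (529/48)x^3 - 3x^2 + (28/3)x + 27

g(x) = (189/32)x^4 + (529/48)x^3 - 3x^2 + (28/3)x + 27


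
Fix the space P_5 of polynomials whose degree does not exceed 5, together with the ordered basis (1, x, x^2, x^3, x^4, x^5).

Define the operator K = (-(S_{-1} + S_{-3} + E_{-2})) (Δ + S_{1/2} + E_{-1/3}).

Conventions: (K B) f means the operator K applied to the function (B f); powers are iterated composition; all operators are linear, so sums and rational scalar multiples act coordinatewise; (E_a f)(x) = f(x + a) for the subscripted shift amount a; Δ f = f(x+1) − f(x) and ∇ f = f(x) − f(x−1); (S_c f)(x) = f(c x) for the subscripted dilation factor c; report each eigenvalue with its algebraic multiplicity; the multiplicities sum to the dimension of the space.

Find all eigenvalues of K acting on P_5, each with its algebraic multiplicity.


image of 1: -6
image of x: (9/2)x + 1
image of x^2: -(55/4)x^2 + 9x - 17/3
image of x^3: (243/8)x^3 - (61/4)x^2 + (9/2)x + 43/9
image of x^4: -(1411/16)x^4 + (161/2)x^3 - (497/6)x^2 + (362/9)x - 53/3
image of x^5: (8019/32)x^5 - (12785/48)x^4 + (3425/12)x^3 - (1985/54)x^2 - (2995/54)x + 3011/81
the matrix is upper triangular; its diagonal is (-6, 9/2, -55/4, 243/8, -1411/16, 8019/32)
for a triangular matrix the eigenvalues are the diagonal entries, with algebraic multiplicity their repetition count

λ = -1411/16 (multiplicity 1), λ = -55/4 (multiplicity 1), λ = -6 (multiplicity 1), λ = 9/2 (multiplicity 1), λ = 243/8 (multiplicity 1), λ = 8019/32 (multiplicity 1)


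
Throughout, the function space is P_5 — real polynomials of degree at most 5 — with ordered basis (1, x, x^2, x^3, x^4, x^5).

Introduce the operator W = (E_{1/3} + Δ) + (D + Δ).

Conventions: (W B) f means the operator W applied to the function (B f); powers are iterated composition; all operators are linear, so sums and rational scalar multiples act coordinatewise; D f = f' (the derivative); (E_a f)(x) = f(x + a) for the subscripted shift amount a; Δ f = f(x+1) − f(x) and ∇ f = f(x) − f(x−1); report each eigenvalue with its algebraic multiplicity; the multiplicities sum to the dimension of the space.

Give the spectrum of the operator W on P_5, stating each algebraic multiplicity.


λ = 1 (multiplicity 6)

image of 1: 1
image of x: x + 10/3
image of x^2: x^2 + (20/3)x + 19/9
image of x^3: x^3 + 10x^2 + (19/3)x + 55/27
image of x^4: x^4 + (40/3)x^3 + (38/3)x^2 + (220/27)x + 163/81
image of x^5: x^5 + (50/3)x^4 + (190/9)x^3 + (550/27)x^2 + (815/81)x + 487/243
the matrix is upper triangular; its diagonal is (1, 1, 1, 1, 1, 1)
for a triangular matrix the eigenvalues are the diagonal entries, with algebraic multiplicity their repetition count


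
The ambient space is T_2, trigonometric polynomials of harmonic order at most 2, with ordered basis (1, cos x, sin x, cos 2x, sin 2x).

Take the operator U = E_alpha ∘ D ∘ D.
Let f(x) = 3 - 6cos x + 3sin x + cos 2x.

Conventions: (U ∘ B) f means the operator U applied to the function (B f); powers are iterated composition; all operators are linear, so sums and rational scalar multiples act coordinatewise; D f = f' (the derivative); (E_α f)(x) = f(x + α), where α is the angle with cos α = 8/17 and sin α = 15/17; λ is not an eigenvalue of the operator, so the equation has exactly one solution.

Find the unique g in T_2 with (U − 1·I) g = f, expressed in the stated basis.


write g with unknown coordinates in the stated basis and equate coefficients in (U − 1·I) g = f
solving from the highest basis element down gives g = -3 + (39/10)cos x + (3/10)sin x + (71/725)cos 2x - (192/725)sin 2x
check: U g = -(21/10)cos x + (33/10)sin x + (796/725)cos 2x - (192/725)sin 2x
so U g − 1·g = 3 - 6cos x + 3sin x + cos 2x = f ✓

g(x) = -3 + (39/10)cos x + (3/10)sin x + (71/725)cos 2x - (192/725)sin 2x


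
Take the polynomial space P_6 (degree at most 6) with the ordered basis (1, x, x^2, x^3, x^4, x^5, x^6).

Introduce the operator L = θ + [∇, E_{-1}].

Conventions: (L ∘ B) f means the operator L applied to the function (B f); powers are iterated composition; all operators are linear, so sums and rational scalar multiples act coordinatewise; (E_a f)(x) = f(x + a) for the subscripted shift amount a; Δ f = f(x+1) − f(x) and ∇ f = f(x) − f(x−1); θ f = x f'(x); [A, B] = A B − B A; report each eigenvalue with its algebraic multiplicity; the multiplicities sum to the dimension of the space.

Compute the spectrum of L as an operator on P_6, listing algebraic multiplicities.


image of 1: 0
image of x: x
image of x^2: 2x^2
image of x^3: 3x^3
image of x^4: 4x^4
image of x^5: 5x^5
image of x^6: 6x^6
the matrix is upper triangular; its diagonal is (0, 1, 2, 3, 4, 5, 6)
for a triangular matrix the eigenvalues are the diagonal entries, with algebraic multiplicity their repetition count

λ = 0 (multiplicity 1), λ = 1 (multiplicity 1), λ = 2 (multiplicity 1), λ = 3 (multiplicity 1), λ = 4 (multiplicity 1), λ = 5 (multiplicity 1), λ = 6 (multiplicity 1)


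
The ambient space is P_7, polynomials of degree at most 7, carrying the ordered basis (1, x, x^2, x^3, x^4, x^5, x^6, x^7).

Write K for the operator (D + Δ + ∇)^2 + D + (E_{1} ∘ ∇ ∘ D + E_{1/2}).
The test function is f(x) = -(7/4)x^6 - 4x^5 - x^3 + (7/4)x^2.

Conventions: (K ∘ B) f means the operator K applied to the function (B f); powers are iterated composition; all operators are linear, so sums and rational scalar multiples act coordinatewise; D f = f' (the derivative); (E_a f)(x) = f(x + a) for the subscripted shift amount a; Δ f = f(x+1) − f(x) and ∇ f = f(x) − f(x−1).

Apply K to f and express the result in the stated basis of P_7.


g(x) = -(7/4)x^6 - (79/4)x^5 - (8985/16)x^4 - (7363/8)x^3 - (95641/64)x^2 - (73573/64)x - 67671/256

D f = -(21/2)x^5 - 20x^4 - 3x^2 + (7/2)x
Δ f = -(21/2)x^5 - (185/4)x^4 - 75x^3 - (277/4)x^2 - 30x - 5
∇ f = -(21/2)x^5 + (25/4)x^4 + 5x^3 - (67/4)x^2 + 16x - 5
(D + Δ + ∇) f = -(63/2)x^5 - 60x^4 - 70x^3 - 89x^2 - (21/2)x - 10
D (D + Δ + ∇) f = -(315/2)x^4 - 240x^3 - 210x^2 - 178x - 21/2
Δ (D + Δ + ∇) f = -(315/2)x^4 - 555x^3 - 885x^2 - (1571/2)x - 261
∇ (D + Δ + ∇) f = -(315/2)x^4 + 75x^3 - 165x^2 - (101/2)x + 37
(D + Δ + ∇) (D + Δ + ∇) f = -(945/2)x^4 - 720x^3 - 1260x^2 - 1014x - 469/2
D f = -(21/2)x^5 - 20x^4 - 3x^2 + (7/2)x
D f = -(21/2)x^5 - 20x^4 - 3x^2 + (7/2)x
∇ D f = -(105/2)x^4 + 25x^3 + 15x^2 - (67/2)x + 16
E_{1} ∇ D f = -(105/2)x^4 - 185x^3 - 225x^2 - (277/2)x - 30
E_{1/2} f = -(7/4)x^6 - (37/4)x^5 - (265/16)x^4 - (123/8)x^3 - (409/64)x^2 - (37/64)x + 41/256
(E_{1} ∘ ∇ ∘ D + E_{1/2}) f = -(7/4)x^6 - (37/4)x^5 - (1105/16)x^4 - (1603/8)x^3 - (14809/64)x^2 - (8901/64)x - 7639/256
((D + Δ + ∇)^2 + D + (E_{1} ∘ ∇ ∘ D + E_{1/2})) f = -(7/4)x^6 - (79/4)x^5 - (8985/16)x^4 - (7363/8)x^3 - (95641/64)x^2 - (73573/64)x - 67671/256


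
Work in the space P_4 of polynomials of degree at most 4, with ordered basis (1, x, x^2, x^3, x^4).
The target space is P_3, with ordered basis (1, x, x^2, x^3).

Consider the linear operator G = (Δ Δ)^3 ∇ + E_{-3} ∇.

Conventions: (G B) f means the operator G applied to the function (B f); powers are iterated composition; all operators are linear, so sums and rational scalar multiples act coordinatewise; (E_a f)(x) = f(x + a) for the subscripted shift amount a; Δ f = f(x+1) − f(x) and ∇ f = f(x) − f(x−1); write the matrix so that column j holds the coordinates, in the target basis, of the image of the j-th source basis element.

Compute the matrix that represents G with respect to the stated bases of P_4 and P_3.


the matrix is [[0, 1, -7, 37, -175]; [0, 0, 2, -21, 148]; [0, 0, 0, 3, -42]; [0, 0, 0, 0, 4]] (rows listed top to bottom)

image of 1: 0
image of x: 1
image of x^2: 2x - 7
image of x^3: 3x^2 - 21x + 37
image of x^4: 4x^3 - 42x^2 + 148x - 175
each image's coordinates form column j of the matrix


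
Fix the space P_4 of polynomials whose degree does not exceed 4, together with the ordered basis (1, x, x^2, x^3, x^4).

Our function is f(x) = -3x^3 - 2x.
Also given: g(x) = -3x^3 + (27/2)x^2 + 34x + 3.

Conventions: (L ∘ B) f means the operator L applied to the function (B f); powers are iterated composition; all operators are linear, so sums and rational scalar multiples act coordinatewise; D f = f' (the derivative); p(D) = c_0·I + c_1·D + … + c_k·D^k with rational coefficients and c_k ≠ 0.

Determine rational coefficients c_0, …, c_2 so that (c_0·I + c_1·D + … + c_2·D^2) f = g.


p(D) = I − (3/2)·D − 2·D^2, i.e. c_0 = 1, c_1 = -3/2, c_2 = -2

D^0 f = -3x^3 - 2x
D^1 f = -9x^2 - 2
D^2 f = -18x
matching coefficients of g against c_0 f + c_1 Df + … from the top degree down determines the c_i
solution: c_0 = 1, c_1 = -3/2, c_2 = -2


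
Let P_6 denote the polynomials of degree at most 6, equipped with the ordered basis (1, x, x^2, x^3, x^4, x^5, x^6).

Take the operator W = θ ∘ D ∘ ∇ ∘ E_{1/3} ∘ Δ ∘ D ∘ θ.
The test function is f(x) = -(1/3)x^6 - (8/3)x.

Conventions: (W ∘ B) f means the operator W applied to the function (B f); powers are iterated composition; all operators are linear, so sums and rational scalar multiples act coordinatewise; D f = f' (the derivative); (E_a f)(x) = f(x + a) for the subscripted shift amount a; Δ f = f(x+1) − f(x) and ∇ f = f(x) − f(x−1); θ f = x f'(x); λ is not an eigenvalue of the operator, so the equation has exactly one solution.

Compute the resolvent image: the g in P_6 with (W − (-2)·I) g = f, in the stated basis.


write g with unknown coordinates in the stated basis and equate coefficients in (W − (-2)·I) g = f
solving from the highest basis element down gives g = -(1/6)x^6 + 360x^2 + (356/3)x
check: W g = -720x^2 - 240x
so W g − (-2)·g = -(1/3)x^6 - (8/3)x = f ✓

the result is g(x) = -(1/6)x^6 + 360x^2 + (356/3)x


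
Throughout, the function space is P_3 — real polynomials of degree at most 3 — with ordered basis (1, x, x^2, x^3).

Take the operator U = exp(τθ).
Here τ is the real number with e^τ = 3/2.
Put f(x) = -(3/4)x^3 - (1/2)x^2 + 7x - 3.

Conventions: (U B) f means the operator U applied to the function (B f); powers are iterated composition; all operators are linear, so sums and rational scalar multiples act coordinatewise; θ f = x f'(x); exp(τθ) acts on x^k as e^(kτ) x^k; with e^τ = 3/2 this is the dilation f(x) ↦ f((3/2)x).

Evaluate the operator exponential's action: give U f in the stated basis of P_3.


exp(τθ) x^k = e^(kτ) x^k; with e^τ = 3/2 this sends x^k to (3/2)^k x^k
x ↦ 3/2 x
x^2 ↦ 9/4 x^2
x^3 ↦ 27/8 x^3
applying this coordinatewise to f: exp(τθ) f = -(81/32)x^3 - (9/8)x^2 + (21/2)x - 3

the image equals g(x) = -(81/32)x^3 - (9/8)x^2 + (21/2)x - 3


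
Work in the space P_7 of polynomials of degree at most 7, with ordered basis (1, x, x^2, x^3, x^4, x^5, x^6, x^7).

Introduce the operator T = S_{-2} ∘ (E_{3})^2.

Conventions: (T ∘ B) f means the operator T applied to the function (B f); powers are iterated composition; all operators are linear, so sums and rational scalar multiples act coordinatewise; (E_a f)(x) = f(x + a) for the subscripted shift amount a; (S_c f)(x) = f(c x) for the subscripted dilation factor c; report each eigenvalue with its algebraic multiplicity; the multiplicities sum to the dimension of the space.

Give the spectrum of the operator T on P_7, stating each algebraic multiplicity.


λ = -128 (multiplicity 1), λ = -32 (multiplicity 1), λ = -8 (multiplicity 1), λ = -2 (multiplicity 1), λ = 1 (multiplicity 1), λ = 4 (multiplicity 1), λ = 16 (multiplicity 1), λ = 64 (multiplicity 1)

image of 1: 1
image of x: -2x + 6
image of x^2: 4x^2 - 24x + 36
image of x^3: -8x^3 + 72x^2 - 216x + 216
image of x^4: 16x^4 - 192x^3 + 864x^2 - 1728x + 1296
image of x^5: -32x^5 + 480x^4 - 2880x^3 + 8640x^2 - 12960x + 7776
image of x^6: 64x^6 - 1152x^5 + 8640x^4 - 34560x^3 + 77760x^2 - 93312x + 46656
image of x^7: -128x^7 + 2688x^6 - 24192x^5 + 120960x^4 - 362880x^3 + 653184x^2 - 653184x + 279936
the matrix is upper triangular; its diagonal is (1, -2, 4, -8, 16, -32, 64, -128)
for a triangular matrix the eigenvalues are the diagonal entries, with algebraic multiplicity their repetition count


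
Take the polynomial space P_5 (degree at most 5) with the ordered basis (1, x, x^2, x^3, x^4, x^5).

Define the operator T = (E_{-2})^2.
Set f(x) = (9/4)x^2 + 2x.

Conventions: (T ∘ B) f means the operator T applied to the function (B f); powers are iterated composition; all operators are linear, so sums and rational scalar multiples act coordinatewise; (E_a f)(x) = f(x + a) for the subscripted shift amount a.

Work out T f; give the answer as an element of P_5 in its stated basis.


E_{-2} f = (9/4)x^2 - 7x + 5
E_{-2} E_{-2} f = (9/4)x^2 - 16x + 28

the image equals g(x) = (9/4)x^2 - 16x + 28


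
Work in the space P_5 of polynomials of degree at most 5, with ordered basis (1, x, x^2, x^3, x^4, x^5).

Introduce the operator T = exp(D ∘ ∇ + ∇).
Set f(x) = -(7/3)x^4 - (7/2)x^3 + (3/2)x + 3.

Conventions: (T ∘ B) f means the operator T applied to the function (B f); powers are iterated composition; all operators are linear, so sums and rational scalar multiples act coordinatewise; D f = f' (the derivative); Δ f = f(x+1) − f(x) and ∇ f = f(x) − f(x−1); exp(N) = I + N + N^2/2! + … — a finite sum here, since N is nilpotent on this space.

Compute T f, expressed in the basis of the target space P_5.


the result is g(x) = -(7/3)x^4 - (77/6)x^3 - (77/2)x^2 - (229/6)x - 85/6

order-1 term: -(28/3)x^3 - (49/2)x^2 + (49/6)x + 3/2
order-2 term: -14x^2 - (77/2)x + 7/6
order-3 term: -(28/3)x - 35/2
order-4 term: -7/3
the series for exp(D ∘ ∇ + ∇) f terminates at order 4
exp(D ∘ ∇ + ∇) f = -(7/3)x^4 - (77/6)x^3 - (77/2)x^2 - (229/6)x - 85/6


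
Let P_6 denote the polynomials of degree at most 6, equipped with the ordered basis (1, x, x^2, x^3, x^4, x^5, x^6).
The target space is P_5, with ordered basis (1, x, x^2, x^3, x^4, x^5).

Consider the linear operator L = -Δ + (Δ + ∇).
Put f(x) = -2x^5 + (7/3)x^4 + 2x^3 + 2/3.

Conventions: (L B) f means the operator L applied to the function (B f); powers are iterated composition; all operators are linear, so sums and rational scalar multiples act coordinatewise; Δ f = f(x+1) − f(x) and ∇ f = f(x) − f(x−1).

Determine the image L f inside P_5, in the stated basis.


the image equals g(x) = -10x^4 + (88/3)x^3 - 28x^2 + (40/3)x - 7/3

Δ f = -10x^4 - (32/3)x^3 + (16/3)x + 7/3
(-Δ) f = 10x^4 + (32/3)x^3 - (16/3)x - 7/3
Δ f = -10x^4 - (32/3)x^3 + (16/3)x + 7/3
∇ f = -10x^4 + (88/3)x^3 - 28x^2 + (40/3)x - 7/3
(Δ + ∇) f = -20x^4 + (56/3)x^3 - 28x^2 + (56/3)x
(-Δ + (Δ + ∇)) f = -10x^4 + (88/3)x^3 - 28x^2 + (40/3)x - 7/3


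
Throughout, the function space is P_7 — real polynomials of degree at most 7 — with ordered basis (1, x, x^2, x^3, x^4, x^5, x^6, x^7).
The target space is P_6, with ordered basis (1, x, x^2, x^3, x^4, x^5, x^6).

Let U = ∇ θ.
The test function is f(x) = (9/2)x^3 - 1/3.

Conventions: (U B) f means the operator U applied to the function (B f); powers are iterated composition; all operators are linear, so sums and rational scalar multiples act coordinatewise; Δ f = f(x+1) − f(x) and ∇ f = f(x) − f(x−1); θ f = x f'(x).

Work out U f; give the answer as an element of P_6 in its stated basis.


θ f = (27/2)x^3
∇ θ f = (81/2)x^2 - (81/2)x + 27/2

g(x) = (81/2)x^2 - (81/2)x + 27/2


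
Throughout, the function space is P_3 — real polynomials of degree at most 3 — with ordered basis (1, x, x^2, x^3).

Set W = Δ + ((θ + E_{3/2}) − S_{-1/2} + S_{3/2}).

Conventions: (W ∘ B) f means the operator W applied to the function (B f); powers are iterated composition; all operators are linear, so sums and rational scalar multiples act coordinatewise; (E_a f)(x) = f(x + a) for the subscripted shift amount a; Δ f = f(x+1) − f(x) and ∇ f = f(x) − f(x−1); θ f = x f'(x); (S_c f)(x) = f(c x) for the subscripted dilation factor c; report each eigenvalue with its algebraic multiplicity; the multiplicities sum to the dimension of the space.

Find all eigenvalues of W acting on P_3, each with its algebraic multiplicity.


λ = 1 (multiplicity 1), λ = 4 (multiplicity 1), λ = 5 (multiplicity 1), λ = 15/2 (multiplicity 1)

image of 1: 1
image of x: 4x + 5/2
image of x^2: 5x^2 + 5x + 13/4
image of x^3: (15/2)x^3 + (15/2)x^2 + (39/4)x + 35/8
the matrix is upper triangular; its diagonal is (1, 4, 5, 15/2)
for a triangular matrix the eigenvalues are the diagonal entries, with algebraic multiplicity their repetition count


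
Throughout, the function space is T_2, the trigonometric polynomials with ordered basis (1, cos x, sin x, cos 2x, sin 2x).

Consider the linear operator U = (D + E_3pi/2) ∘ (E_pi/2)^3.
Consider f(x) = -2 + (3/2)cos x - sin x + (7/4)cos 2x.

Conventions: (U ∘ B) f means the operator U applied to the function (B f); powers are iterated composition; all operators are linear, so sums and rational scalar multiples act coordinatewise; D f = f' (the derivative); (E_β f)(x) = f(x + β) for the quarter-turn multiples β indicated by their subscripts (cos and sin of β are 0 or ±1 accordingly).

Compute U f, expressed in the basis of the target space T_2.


E_pi/2 f = -2 - cos x - (3/2)sin x - (7/4)cos 2x
E_pi/2 E_pi/2 f = -2 - (3/2)cos x + sin x + (7/4)cos 2x
E_pi/2 E_pi/2 E_pi/2 f = -2 + cos x + (3/2)sin x - (7/4)cos 2x
D (E_pi/2)^3 f = (3/2)cos x - sin x + (7/2)sin 2x
E_3pi/2 (E_pi/2)^3 f = -2 - (3/2)cos x + sin x + (7/4)cos 2x
(D + E_3pi/2) (E_pi/2)^3 f = -2 + (7/4)cos 2x + (7/2)sin 2x

the result is g(x) = -2 + (7/4)cos 2x + (7/2)sin 2x


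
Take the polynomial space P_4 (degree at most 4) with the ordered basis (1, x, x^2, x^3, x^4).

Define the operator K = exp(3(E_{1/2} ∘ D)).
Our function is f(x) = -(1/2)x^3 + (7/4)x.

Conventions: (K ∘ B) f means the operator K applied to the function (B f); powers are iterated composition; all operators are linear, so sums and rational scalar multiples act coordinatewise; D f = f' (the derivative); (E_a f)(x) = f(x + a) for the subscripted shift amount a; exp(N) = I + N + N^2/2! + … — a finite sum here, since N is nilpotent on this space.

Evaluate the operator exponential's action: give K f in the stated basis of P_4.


the result is g(x) = -(1/2)x^3 - (9/2)x^2 - (65/4)x - 183/8

order-1 term: -(9/2)x^2 - (9/2)x + 33/8
order-2 term: -(27/2)x - 27/2
order-3 term: -27/2
the series for exp(3(E_{1/2} ∘ D)) f terminates at order 3
exp(3(E_{1/2} ∘ D)) f = -(1/2)x^3 - (9/2)x^2 - (65/4)x - 183/8


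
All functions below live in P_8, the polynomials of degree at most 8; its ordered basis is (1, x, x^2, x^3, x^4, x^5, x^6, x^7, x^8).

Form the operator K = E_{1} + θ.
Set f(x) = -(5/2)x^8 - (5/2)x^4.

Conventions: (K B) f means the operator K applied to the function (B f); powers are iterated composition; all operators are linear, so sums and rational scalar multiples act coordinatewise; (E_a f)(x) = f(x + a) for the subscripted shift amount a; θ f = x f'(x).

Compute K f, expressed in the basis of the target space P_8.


E_{1} f = -(5/2)x^8 - 20x^7 - 70x^6 - 140x^5 - (355/2)x^4 - 150x^3 - 85x^2 - 30x - 5
θ f = -20x^8 - 10x^4
(E_{1} + θ) f = -(45/2)x^8 - 20x^7 - 70x^6 - 140x^5 - (375/2)x^4 - 150x^3 - 85x^2 - 30x - 5

the image equals g(x) = -(45/2)x^8 - 20x^7 - 70x^6 - 140x^5 - (375/2)x^4 - 150x^3 - 85x^2 - 30x - 5


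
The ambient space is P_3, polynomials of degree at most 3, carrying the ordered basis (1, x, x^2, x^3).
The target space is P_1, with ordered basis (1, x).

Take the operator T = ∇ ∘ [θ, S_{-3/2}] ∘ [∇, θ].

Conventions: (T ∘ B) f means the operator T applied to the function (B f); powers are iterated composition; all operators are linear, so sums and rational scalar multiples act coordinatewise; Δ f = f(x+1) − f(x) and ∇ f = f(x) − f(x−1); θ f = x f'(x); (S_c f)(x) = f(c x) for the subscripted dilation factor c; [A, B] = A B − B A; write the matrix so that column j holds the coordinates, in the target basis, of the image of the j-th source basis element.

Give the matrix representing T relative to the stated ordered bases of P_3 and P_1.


image of 1: 0
image of x: 0
image of x^2: 0
image of x^3: 0
each image's coordinates form column j of the matrix

the matrix is [[0, 0, 0, 0]; [0, 0, 0, 0]] (rows listed top to bottom)


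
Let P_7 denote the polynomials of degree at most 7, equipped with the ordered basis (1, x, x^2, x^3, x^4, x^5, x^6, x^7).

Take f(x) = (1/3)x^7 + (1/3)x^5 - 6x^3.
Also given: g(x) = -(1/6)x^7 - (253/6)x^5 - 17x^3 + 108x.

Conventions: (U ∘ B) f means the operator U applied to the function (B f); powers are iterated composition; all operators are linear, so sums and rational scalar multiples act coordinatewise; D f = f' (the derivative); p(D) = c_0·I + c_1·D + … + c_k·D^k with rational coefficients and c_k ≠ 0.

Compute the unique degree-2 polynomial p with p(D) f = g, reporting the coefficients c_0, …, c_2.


D^0 f = (1/3)x^7 + (1/3)x^5 - 6x^3
D^1 f = (7/3)x^6 + (5/3)x^4 - 18x^2
D^2 f = 14x^5 + (20/3)x^3 - 36x
matching coefficients of g against c_0 f + c_1 Df + … from the top degree down determines the c_i
solution: c_0 = -1/2, c_1 = 0, c_2 = -3

p(D) = -(1/2)·I − 3·D^2, i.e. c_0 = -1/2, c_1 = 0, c_2 = -3


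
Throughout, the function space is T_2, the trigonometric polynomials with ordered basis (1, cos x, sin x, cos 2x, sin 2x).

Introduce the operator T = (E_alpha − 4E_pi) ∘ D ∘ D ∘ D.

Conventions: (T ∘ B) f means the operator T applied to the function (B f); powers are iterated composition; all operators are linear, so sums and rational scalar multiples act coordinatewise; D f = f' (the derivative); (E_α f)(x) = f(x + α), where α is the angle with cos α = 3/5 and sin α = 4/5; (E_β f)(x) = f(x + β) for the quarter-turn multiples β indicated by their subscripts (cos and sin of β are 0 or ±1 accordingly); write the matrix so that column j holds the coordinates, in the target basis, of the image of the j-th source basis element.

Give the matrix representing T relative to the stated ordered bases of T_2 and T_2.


the matrix is [[0, 0, 0, 0, 0]; [0, 4/5, -23/5, 0, 0]; [0, 23/5, 4/5, 0, 0]; [0, 0, 0, 192/25, 856/25]; [0, 0, 0, -856/25, 192/25]] (rows listed top to bottom)

image of 1: 0
image of cos x: (4/5)cos x + (23/5)sin x
image of sin x: -(23/5)cos x + (4/5)sin x
image of cos 2x: (192/25)cos 2x - (856/25)sin 2x
image of sin 2x: (856/25)cos 2x + (192/25)sin 2x
each image's coordinates form column j of the matrix


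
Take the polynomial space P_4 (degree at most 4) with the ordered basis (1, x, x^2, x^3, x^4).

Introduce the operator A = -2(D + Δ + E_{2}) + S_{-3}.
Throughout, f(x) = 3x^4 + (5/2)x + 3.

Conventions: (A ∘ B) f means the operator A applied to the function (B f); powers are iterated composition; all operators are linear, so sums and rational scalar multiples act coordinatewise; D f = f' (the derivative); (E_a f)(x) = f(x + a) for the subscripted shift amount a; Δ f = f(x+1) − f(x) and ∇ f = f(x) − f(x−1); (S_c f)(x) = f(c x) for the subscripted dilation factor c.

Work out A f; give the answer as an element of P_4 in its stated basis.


the result is g(x) = 237x^4 - 96x^3 - 180x^2 - (457/2)x - 125

D f = 12x^3 + 5/2
Δ f = 12x^3 + 18x^2 + 12x + 11/2
E_{2} f = 3x^4 + 24x^3 + 72x^2 + (197/2)x + 56
(D + Δ + E_{2}) f = 3x^4 + 48x^3 + 90x^2 + (221/2)x + 64
(-2(D + Δ + E_{2})) f = -6x^4 - 96x^3 - 180x^2 - 221x - 128
S_{-3} f = 243x^4 - (15/2)x + 3
(-2(D + Δ + E_{2}) + S_{-3}) f = 237x^4 - 96x^3 - 180x^2 - (457/2)x - 125


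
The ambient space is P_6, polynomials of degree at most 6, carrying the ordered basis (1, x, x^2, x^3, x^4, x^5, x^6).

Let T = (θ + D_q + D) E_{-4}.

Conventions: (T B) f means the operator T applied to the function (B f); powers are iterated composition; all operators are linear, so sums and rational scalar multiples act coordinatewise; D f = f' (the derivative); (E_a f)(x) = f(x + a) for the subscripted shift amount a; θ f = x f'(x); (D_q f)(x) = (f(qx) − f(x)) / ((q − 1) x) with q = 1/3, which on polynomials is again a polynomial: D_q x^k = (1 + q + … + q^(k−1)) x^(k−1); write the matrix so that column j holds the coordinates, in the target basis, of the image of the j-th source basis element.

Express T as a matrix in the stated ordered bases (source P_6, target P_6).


the matrix is [[0, 2, -16, 96, -512, 2560, -12288]; [0, 1, -14/3, 8, 64, -2560/3, 6656]; [0, 0, 2, -176/9, 1088/9, -5120/9, 17920/9]; [0, 0, 0, 3, -1148/27, 10000/27, -22720/9]; [0, 0, 0, 0, 4, -5954/81, 21712/27]; [0, 0, 0, 0, 0, 5, -27338/243]; [0, 0, 0, 0, 0, 0, 6]] (rows listed top to bottom)

image of 1: 0
image of x: x + 2
image of x^2: 2x^2 - (14/3)x - 16
image of x^3: 3x^3 - (176/9)x^2 + 8x + 96
image of x^4: 4x^4 - (1148/27)x^3 + (1088/9)x^2 + 64x - 512
image of x^5: 5x^5 - (5954/81)x^4 + (10000/27)x^3 - (5120/9)x^2 - (2560/3)x + 2560
image of x^6: 6x^6 - (27338/243)x^5 + (21712/27)x^4 - (22720/9)x^3 + (17920/9)x^2 + 6656x - 12288
each image's coordinates form column j of the matrix


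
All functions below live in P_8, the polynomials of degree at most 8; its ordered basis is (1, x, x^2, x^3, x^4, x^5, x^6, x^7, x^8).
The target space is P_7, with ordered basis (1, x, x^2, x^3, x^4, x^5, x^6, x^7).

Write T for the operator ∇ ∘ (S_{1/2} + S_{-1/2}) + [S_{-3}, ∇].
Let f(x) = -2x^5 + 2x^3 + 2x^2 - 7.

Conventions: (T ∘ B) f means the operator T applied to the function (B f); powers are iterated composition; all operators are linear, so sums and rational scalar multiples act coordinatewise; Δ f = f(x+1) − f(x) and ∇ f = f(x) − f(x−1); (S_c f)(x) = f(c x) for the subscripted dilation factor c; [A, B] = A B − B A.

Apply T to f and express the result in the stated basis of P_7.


the image equals g(x) = -3240x^4 + 4320x^3 - 4824x^2 + 2210x - 417

S_{1/2} f = -(1/16)x^5 + (1/4)x^3 + (1/2)x^2 - 7
S_{-1/2} f = (1/16)x^5 - (1/4)x^3 + (1/2)x^2 - 7
(S_{1/2} + S_{-1/2}) f = x^2 - 14
∇ (S_{1/2} + S_{-1/2}) f = 2x - 1
∇ f = -10x^4 + 20x^3 - 14x^2 + 8x - 2
S_{-3} ∇ f = -810x^4 - 540x^3 - 126x^2 - 24x - 2
S_{-3} f = 486x^5 - 54x^3 + 18x^2 - 7
∇ S_{-3} f = 2430x^4 - 4860x^3 + 4698x^2 - 2232x + 414
[S_{-3}, ∇] f = -3240x^4 + 4320x^3 - 4824x^2 + 2208x - 416
(∇ ∘ (S_{1/2} + S_{-1/2}) + [S_{-3}, ∇]) f = -3240x^4 + 4320x^3 - 4824x^2 + 2210x - 417


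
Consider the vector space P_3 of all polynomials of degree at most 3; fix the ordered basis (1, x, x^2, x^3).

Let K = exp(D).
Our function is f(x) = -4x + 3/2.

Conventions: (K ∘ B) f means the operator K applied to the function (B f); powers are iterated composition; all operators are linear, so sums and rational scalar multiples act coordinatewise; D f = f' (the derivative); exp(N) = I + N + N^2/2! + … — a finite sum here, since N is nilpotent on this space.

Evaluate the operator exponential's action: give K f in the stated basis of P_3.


order-1 term: -4
the series for exp(D) f terminates at order 1
exp(D) f = -4x - 5/2

the image equals g(x) = -4x - 5/2


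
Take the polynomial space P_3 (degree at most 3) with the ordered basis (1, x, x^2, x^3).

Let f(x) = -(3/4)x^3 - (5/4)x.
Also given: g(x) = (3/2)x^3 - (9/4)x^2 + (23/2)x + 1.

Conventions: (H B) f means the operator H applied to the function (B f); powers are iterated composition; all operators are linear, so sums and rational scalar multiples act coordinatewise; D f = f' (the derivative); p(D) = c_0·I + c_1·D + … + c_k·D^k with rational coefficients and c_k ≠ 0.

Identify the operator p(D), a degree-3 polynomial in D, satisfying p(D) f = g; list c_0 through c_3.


p(D) = -2·I + D − 2·D^2 − (1/2)·D^3, i.e. c_0 = -2, c_1 = 1, c_2 = -2, c_3 = -1/2

D^0 f = -(3/4)x^3 - (5/4)x
D^1 f = -(9/4)x^2 - 5/4
D^2 f = -(9/2)x
D^3 f = -9/2
matching coefficients of g against c_0 f + c_1 Df + … from the top degree down determines the c_i
solution: c_0 = -2, c_1 = 1, c_2 = -2, c_3 = -1/2


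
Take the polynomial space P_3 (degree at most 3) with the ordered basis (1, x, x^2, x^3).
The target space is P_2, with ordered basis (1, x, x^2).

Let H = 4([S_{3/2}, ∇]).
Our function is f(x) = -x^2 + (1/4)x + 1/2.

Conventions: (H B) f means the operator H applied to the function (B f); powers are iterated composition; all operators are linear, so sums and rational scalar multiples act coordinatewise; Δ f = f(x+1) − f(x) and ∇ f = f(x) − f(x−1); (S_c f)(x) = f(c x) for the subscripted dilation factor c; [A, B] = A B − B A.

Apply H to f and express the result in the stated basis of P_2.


the result is g(x) = 6x - 11/2

∇ f = -2x + 5/4
S_{3/2} ∇ f = -3x + 5/4
S_{3/2} f = -(9/4)x^2 + (3/8)x + 1/2
∇ S_{3/2} f = -(9/2)x + 21/8
[S_{3/2}, ∇] f = (3/2)x - 11/8
(4([S_{3/2}, ∇])) f = 6x - 11/2


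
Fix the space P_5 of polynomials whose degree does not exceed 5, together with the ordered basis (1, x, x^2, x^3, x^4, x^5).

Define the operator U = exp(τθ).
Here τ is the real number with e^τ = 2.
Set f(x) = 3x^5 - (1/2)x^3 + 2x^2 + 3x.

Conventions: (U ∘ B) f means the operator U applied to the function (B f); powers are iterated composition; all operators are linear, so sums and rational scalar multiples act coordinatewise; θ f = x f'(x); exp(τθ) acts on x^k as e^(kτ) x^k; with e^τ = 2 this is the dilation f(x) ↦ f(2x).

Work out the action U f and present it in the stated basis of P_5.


exp(τθ) x^k = e^(kτ) x^k; with e^τ = 2 this sends x^k to 2^k x^k
x ↦ 2 x
x^2 ↦ 4 x^2
x^3 ↦ 8 x^3
x^5 ↦ 32 x^5
applying this coordinatewise to f: exp(τθ) f = 96x^5 - 4x^3 + 8x^2 + 6x

the result is g(x) = 96x^5 - 4x^3 + 8x^2 + 6x


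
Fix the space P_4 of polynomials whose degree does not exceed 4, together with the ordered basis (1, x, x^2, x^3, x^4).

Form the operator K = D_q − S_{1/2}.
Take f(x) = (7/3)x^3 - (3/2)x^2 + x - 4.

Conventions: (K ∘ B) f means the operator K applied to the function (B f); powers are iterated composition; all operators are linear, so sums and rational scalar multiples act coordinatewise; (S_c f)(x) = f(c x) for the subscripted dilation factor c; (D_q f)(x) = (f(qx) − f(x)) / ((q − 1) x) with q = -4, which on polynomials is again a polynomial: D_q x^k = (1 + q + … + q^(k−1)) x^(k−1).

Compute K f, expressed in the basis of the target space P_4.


D_q f = (91/3)x^2 + (9/2)x + 1
S_{1/2} f = (7/24)x^3 - (3/8)x^2 + (1/2)x - 4
(-S_{1/2}) f = -(7/24)x^3 + (3/8)x^2 - (1/2)x + 4
(D_q − S_{1/2}) f = -(7/24)x^3 + (737/24)x^2 + 4x + 5

the result is g(x) = -(7/24)x^3 + (737/24)x^2 + 4x + 5


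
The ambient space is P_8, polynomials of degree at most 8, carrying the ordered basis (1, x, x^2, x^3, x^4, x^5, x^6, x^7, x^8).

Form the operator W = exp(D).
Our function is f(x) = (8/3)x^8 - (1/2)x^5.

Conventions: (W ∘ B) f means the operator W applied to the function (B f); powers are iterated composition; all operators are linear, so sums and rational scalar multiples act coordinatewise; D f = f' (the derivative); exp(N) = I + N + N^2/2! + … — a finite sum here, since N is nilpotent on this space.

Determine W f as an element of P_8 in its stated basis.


order-1 term: (64/3)x^7 - (5/2)x^4
order-2 term: (224/3)x^6 - 5x^3
order-3 term: (448/3)x^5 - 5x^2
order-4 term: (560/3)x^4 - (5/2)x
order-5 term: (448/3)x^3 - 1/2
order-6 term: (224/3)x^2
order-7 term: (64/3)x
order-8 term: 8/3
the series for exp(D) f terminates at order 8
exp(D) f = (8/3)x^8 + (64/3)x^7 + (224/3)x^6 + (893/6)x^5 + (1105/6)x^4 + (433/3)x^3 + (209/3)x^2 + (113/6)x + 13/6

g(x) = (8/3)x^8 + (64/3)x^7 + (224/3)x^6 + (893/6)x^5 + (1105/6)x^4 + (433/3)x^3 + (209/3)x^2 + (113/6)x + 13/6


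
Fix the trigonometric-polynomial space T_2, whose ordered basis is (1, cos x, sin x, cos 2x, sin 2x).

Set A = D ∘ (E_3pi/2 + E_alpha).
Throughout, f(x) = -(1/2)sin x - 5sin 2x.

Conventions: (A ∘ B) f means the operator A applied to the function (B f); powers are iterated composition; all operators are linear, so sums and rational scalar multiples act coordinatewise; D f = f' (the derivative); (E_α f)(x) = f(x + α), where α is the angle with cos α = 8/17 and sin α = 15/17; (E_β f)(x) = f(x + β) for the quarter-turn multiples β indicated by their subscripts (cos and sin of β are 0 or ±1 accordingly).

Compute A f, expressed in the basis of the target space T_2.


the image equals g(x) = -(4/17)cos x - (1/17)sin x + (4500/289)cos 2x + (2400/289)sin 2x

E_3pi/2 f = (1/2)cos x + 5sin 2x
E_alpha f = -(15/34)cos x - (4/17)sin x - (1200/289)cos 2x + (805/289)sin 2x
(E_3pi/2 + E_alpha) f = (1/17)cos x - (4/17)sin x - (1200/289)cos 2x + (2250/289)sin 2x
D (E_3pi/2 + E_alpha) f = -(4/17)cos x - (1/17)sin x + (4500/289)cos 2x + (2400/289)sin 2x


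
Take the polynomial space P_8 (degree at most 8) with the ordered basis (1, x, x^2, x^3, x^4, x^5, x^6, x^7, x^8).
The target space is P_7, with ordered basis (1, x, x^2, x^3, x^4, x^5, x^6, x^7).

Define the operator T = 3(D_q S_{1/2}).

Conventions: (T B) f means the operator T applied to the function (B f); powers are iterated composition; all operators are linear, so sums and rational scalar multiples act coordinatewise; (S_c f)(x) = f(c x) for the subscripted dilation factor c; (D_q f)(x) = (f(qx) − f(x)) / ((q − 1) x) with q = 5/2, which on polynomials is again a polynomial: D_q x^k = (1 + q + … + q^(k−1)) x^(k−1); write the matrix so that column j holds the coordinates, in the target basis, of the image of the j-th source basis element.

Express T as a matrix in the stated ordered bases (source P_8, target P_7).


the matrix is [[0, 3/2, 0, 0, 0, 0, 0, 0, 0]; [0, 0, 21/8, 0, 0, 0, 0, 0, 0]; [0, 0, 0, 117/32, 0, 0, 0, 0, 0]; [0, 0, 0, 0, 609/128, 0, 0, 0, 0]; [0, 0, 0, 0, 0, 3093/512, 0, 0, 0]; [0, 0, 0, 0, 0, 0, 15561/2048, 0, 0]; [0, 0, 0, 0, 0, 0, 0, 77997/8192, 0]; [0, 0, 0, 0, 0, 0, 0, 0, 390369/32768]] (rows listed top to bottom)

image of 1: 0
image of x: 3/2
image of x^2: (21/8)x
image of x^3: (117/32)x^2
image of x^4: (609/128)x^3
image of x^5: (3093/512)x^4
image of x^6: (15561/2048)x^5
image of x^7: (77997/8192)x^6
image of x^8: (390369/32768)x^7
each image's coordinates form column j of the matrix


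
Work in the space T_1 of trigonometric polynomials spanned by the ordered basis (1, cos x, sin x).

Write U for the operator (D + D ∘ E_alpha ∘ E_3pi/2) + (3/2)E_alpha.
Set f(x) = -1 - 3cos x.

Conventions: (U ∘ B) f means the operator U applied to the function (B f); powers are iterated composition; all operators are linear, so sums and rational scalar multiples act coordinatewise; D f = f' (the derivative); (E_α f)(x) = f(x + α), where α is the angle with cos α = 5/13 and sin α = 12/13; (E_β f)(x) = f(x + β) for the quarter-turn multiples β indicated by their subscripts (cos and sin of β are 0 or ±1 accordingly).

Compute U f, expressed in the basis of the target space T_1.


D f = 3sin x
E_3pi/2 f = -1 - 3sin x
E_alpha E_3pi/2 f = -1 - (36/13)cos x - (15/13)sin x
D E_alpha E_3pi/2 f = -(15/13)cos x + (36/13)sin x
(D + D ∘ E_alpha ∘ E_3pi/2) f = -(15/13)cos x + (75/13)sin x
E_alpha f = -1 - (15/13)cos x + (36/13)sin x
((3/2)E_alpha) f = -3/2 - (45/26)cos x + (54/13)sin x
((D + D ∘ E_alpha ∘ E_3pi/2) + (3/2)E_alpha) f = -3/2 - (75/26)cos x + (129/13)sin x

the image equals g(x) = -3/2 - (75/26)cos x + (129/13)sin x


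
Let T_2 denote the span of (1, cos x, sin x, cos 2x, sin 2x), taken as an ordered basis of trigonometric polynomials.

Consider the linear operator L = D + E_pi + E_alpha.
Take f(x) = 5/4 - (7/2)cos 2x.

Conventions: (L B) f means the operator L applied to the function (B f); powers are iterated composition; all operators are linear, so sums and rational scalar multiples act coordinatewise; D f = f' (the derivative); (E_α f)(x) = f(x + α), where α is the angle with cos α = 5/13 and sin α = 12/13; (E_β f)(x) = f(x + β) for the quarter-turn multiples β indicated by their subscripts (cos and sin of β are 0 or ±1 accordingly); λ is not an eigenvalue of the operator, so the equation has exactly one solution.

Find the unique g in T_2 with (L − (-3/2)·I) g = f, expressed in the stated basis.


write g with unknown coordinates in the stated basis and equate coefficients in (L − (-3/2)·I) g = f
solving from the highest basis element down gives g = 5/14 - (4249/7145)cos 2x - (6412/7145)sin 2x
check: L g = 5/7 - (18634/7145)cos 2x + (9618/7145)sin 2x
so L g − (-3/2)·g = 5/4 - (7/2)cos 2x = f ✓

the result is g(x) = 5/14 - (4249/7145)cos 2x - (6412/7145)sin 2x


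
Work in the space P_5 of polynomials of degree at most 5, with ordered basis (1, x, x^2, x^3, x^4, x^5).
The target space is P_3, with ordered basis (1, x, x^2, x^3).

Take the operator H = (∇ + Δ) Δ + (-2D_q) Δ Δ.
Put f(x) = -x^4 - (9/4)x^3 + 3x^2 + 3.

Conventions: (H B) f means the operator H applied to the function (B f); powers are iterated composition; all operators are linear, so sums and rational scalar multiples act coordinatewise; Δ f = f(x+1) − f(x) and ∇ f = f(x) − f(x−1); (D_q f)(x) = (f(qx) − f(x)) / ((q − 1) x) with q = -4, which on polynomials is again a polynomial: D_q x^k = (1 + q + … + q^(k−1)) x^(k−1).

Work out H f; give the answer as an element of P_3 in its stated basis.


the result is g(x) = -24x^2 - 123x + 115/2

Δ f = -4x^3 - (51/4)x^2 - (19/4)x - 1/4
∇ Δ f = -12x^2 - (27/2)x + 4
Δ Δ f = -12x^2 - (75/2)x - 43/2
(∇ + Δ) Δ f = -24x^2 - 51x - 35/2
Δ f = -4x^3 - (51/4)x^2 - (19/4)x - 1/4
Δ Δ f = -12x^2 - (75/2)x - 43/2
D_q Δ Δ f = 36x - 75/2
(-2D_q) Δ Δ f = -72x + 75
((∇ + Δ) Δ + (-2D_q) Δ Δ) f = -24x^2 - 123x + 115/2


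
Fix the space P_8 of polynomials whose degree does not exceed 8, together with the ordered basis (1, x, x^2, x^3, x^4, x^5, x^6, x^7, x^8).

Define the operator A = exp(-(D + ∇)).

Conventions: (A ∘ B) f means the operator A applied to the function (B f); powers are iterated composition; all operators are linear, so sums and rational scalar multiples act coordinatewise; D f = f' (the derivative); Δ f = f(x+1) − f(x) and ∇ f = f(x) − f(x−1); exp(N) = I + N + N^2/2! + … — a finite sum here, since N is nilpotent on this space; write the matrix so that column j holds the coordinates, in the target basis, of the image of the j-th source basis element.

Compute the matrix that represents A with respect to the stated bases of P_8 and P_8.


the matrix is [[1, -2, 5, -15, 52, -203, 877, -4140, 21147]; [0, 1, -4, 15, -60, 260, -1218, 6139, -33120]; [0, 0, 1, -6, 30, -150, 780, -4263, 24556]; [0, 0, 0, 1, -8, 50, -300, 1820, -11368]; [0, 0, 0, 0, 1, -10, 75, -525, 3640]; [0, 0, 0, 0, 0, 1, -12, 105, -840]; [0, 0, 0, 0, 0, 0, 1, -14, 140]; [0, 0, 0, 0, 0, 0, 0, 1, -16]; [0, 0, 0, 0, 0, 0, 0, 0, 1]] (rows listed top to bottom)

image of 1: 1
image of x: x - 2
image of x^2: x^2 - 4x + 5
image of x^3: x^3 - 6x^2 + 15x - 15
image of x^4: x^4 - 8x^3 + 30x^2 - 60x + 52
image of x^5: x^5 - 10x^4 + 50x^3 - 150x^2 + 260x - 203
image of x^6: x^6 - 12x^5 + 75x^4 - 300x^3 + 780x^2 - 1218x + 877
image of x^7: x^7 - 14x^6 + 105x^5 - 525x^4 + 1820x^3 - 4263x^2 + 6139x - 4140
image of x^8: x^8 - 16x^7 + 140x^6 - 840x^5 + 3640x^4 - 11368x^3 + 24556x^2 - 33120x + 21147
each image's coordinates form column j of the matrix
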